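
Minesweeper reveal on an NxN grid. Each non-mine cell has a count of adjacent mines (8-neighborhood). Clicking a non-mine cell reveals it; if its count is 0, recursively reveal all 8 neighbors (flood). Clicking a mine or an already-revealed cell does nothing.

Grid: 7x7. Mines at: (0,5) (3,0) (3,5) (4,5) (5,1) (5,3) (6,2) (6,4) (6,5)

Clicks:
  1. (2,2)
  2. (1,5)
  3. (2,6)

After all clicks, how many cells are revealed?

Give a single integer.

Answer: 25

Derivation:
Click 1 (2,2) count=0: revealed 23 new [(0,0) (0,1) (0,2) (0,3) (0,4) (1,0) (1,1) (1,2) (1,3) (1,4) (2,0) (2,1) (2,2) (2,3) (2,4) (3,1) (3,2) (3,3) (3,4) (4,1) (4,2) (4,3) (4,4)] -> total=23
Click 2 (1,5) count=1: revealed 1 new [(1,5)] -> total=24
Click 3 (2,6) count=1: revealed 1 new [(2,6)] -> total=25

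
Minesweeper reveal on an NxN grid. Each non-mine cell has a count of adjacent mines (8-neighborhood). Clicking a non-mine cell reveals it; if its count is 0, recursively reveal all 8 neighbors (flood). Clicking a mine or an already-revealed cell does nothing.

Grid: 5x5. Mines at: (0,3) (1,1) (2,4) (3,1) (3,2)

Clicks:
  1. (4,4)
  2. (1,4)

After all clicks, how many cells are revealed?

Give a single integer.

Answer: 5

Derivation:
Click 1 (4,4) count=0: revealed 4 new [(3,3) (3,4) (4,3) (4,4)] -> total=4
Click 2 (1,4) count=2: revealed 1 new [(1,4)] -> total=5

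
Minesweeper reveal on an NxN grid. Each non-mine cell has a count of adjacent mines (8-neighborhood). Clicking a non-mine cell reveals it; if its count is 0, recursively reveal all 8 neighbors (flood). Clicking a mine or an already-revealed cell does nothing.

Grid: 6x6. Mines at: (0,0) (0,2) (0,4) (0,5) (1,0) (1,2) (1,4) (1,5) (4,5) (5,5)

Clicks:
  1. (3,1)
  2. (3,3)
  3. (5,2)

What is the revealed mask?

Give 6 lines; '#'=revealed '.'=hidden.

Answer: ......
......
#####.
#####.
#####.
#####.

Derivation:
Click 1 (3,1) count=0: revealed 20 new [(2,0) (2,1) (2,2) (2,3) (2,4) (3,0) (3,1) (3,2) (3,3) (3,4) (4,0) (4,1) (4,2) (4,3) (4,4) (5,0) (5,1) (5,2) (5,3) (5,4)] -> total=20
Click 2 (3,3) count=0: revealed 0 new [(none)] -> total=20
Click 3 (5,2) count=0: revealed 0 new [(none)] -> total=20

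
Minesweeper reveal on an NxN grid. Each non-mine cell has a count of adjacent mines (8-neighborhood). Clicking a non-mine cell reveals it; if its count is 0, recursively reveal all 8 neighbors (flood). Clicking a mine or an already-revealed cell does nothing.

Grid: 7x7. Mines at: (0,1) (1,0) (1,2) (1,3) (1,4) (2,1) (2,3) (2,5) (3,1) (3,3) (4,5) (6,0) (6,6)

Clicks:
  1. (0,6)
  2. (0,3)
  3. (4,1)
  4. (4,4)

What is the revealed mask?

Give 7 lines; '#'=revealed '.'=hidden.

Click 1 (0,6) count=0: revealed 4 new [(0,5) (0,6) (1,5) (1,6)] -> total=4
Click 2 (0,3) count=3: revealed 1 new [(0,3)] -> total=5
Click 3 (4,1) count=1: revealed 1 new [(4,1)] -> total=6
Click 4 (4,4) count=2: revealed 1 new [(4,4)] -> total=7

Answer: ...#.##
.....##
.......
.......
.#..#..
.......
.......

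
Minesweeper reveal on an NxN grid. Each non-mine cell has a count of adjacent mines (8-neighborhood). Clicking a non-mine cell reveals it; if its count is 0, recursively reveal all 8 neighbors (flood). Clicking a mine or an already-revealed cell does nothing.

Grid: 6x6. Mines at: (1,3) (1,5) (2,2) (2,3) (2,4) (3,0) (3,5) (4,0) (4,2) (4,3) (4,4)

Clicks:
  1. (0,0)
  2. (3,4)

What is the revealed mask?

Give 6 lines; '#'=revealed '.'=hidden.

Click 1 (0,0) count=0: revealed 8 new [(0,0) (0,1) (0,2) (1,0) (1,1) (1,2) (2,0) (2,1)] -> total=8
Click 2 (3,4) count=5: revealed 1 new [(3,4)] -> total=9

Answer: ###...
###...
##....
....#.
......
......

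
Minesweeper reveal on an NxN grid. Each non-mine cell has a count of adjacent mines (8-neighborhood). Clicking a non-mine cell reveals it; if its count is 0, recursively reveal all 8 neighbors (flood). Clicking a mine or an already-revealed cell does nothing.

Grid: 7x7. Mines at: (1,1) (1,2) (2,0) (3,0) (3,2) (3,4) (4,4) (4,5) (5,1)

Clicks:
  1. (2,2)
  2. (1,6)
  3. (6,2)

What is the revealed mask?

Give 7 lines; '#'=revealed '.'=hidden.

Answer: ...####
...####
..#####
.....##
.......
.......
..#....

Derivation:
Click 1 (2,2) count=3: revealed 1 new [(2,2)] -> total=1
Click 2 (1,6) count=0: revealed 14 new [(0,3) (0,4) (0,5) (0,6) (1,3) (1,4) (1,5) (1,6) (2,3) (2,4) (2,5) (2,6) (3,5) (3,6)] -> total=15
Click 3 (6,2) count=1: revealed 1 new [(6,2)] -> total=16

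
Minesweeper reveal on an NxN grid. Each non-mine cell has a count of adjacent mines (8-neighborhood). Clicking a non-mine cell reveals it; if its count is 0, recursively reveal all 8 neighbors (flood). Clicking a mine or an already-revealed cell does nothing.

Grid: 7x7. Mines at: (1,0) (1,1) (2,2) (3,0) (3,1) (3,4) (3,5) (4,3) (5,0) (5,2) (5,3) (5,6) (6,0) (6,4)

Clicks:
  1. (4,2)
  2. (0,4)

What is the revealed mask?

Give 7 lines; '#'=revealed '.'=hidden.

Click 1 (4,2) count=4: revealed 1 new [(4,2)] -> total=1
Click 2 (0,4) count=0: revealed 14 new [(0,2) (0,3) (0,4) (0,5) (0,6) (1,2) (1,3) (1,4) (1,5) (1,6) (2,3) (2,4) (2,5) (2,6)] -> total=15

Answer: ..#####
..#####
...####
.......
..#....
.......
.......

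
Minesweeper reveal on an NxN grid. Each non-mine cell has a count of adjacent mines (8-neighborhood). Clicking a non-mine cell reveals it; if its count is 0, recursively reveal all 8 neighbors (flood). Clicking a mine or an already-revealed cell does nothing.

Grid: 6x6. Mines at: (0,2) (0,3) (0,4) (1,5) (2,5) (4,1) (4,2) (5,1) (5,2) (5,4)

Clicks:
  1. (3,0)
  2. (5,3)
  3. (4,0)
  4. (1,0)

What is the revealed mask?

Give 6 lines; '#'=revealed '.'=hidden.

Answer: ##....
#####.
#####.
#####.
#.....
...#..

Derivation:
Click 1 (3,0) count=1: revealed 1 new [(3,0)] -> total=1
Click 2 (5,3) count=3: revealed 1 new [(5,3)] -> total=2
Click 3 (4,0) count=2: revealed 1 new [(4,0)] -> total=3
Click 4 (1,0) count=0: revealed 16 new [(0,0) (0,1) (1,0) (1,1) (1,2) (1,3) (1,4) (2,0) (2,1) (2,2) (2,3) (2,4) (3,1) (3,2) (3,3) (3,4)] -> total=19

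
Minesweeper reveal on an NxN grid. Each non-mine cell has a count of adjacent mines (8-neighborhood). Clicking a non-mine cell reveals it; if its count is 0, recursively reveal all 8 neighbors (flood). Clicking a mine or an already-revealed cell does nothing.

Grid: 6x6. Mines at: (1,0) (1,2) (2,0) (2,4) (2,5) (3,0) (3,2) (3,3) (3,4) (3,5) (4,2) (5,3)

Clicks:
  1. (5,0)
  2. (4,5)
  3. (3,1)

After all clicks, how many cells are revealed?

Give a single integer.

Answer: 6

Derivation:
Click 1 (5,0) count=0: revealed 4 new [(4,0) (4,1) (5,0) (5,1)] -> total=4
Click 2 (4,5) count=2: revealed 1 new [(4,5)] -> total=5
Click 3 (3,1) count=4: revealed 1 new [(3,1)] -> total=6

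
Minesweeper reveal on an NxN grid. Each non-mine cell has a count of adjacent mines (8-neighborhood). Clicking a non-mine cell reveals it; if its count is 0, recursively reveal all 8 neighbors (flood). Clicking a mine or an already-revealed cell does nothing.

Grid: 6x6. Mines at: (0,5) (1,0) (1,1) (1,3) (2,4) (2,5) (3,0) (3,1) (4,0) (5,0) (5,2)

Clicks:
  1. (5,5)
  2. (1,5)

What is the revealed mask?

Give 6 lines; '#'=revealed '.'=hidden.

Answer: ......
.....#
......
...###
...###
...###

Derivation:
Click 1 (5,5) count=0: revealed 9 new [(3,3) (3,4) (3,5) (4,3) (4,4) (4,5) (5,3) (5,4) (5,5)] -> total=9
Click 2 (1,5) count=3: revealed 1 new [(1,5)] -> total=10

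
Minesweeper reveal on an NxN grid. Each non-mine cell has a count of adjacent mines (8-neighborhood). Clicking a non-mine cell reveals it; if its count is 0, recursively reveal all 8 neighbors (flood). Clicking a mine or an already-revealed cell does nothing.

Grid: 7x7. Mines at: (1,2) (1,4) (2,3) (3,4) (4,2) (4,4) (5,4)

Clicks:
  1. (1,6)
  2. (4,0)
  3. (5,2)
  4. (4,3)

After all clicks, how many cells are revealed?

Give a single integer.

Answer: 33

Derivation:
Click 1 (1,6) count=0: revealed 14 new [(0,5) (0,6) (1,5) (1,6) (2,5) (2,6) (3,5) (3,6) (4,5) (4,6) (5,5) (5,6) (6,5) (6,6)] -> total=14
Click 2 (4,0) count=0: revealed 18 new [(0,0) (0,1) (1,0) (1,1) (2,0) (2,1) (3,0) (3,1) (4,0) (4,1) (5,0) (5,1) (5,2) (5,3) (6,0) (6,1) (6,2) (6,3)] -> total=32
Click 3 (5,2) count=1: revealed 0 new [(none)] -> total=32
Click 4 (4,3) count=4: revealed 1 new [(4,3)] -> total=33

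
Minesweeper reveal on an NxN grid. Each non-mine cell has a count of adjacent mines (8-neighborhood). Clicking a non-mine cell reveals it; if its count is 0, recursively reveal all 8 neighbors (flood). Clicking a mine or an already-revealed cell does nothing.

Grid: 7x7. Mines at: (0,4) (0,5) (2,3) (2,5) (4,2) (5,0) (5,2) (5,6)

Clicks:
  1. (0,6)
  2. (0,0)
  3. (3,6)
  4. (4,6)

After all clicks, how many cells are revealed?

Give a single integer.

Click 1 (0,6) count=1: revealed 1 new [(0,6)] -> total=1
Click 2 (0,0) count=0: revealed 16 new [(0,0) (0,1) (0,2) (0,3) (1,0) (1,1) (1,2) (1,3) (2,0) (2,1) (2,2) (3,0) (3,1) (3,2) (4,0) (4,1)] -> total=17
Click 3 (3,6) count=1: revealed 1 new [(3,6)] -> total=18
Click 4 (4,6) count=1: revealed 1 new [(4,6)] -> total=19

Answer: 19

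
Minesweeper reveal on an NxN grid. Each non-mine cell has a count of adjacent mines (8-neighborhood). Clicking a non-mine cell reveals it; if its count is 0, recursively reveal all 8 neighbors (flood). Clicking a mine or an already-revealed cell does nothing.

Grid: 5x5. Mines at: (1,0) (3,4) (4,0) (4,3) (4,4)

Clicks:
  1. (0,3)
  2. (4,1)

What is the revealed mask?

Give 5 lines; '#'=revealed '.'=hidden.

Answer: .####
.####
.####
.###.
.#...

Derivation:
Click 1 (0,3) count=0: revealed 15 new [(0,1) (0,2) (0,3) (0,4) (1,1) (1,2) (1,3) (1,4) (2,1) (2,2) (2,3) (2,4) (3,1) (3,2) (3,3)] -> total=15
Click 2 (4,1) count=1: revealed 1 new [(4,1)] -> total=16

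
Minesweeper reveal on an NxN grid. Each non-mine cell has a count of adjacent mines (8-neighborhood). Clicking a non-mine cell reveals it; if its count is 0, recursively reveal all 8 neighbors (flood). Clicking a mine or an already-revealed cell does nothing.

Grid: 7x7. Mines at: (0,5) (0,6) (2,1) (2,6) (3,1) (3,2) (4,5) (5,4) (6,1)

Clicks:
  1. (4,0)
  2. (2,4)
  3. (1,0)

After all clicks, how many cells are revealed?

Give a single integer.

Click 1 (4,0) count=1: revealed 1 new [(4,0)] -> total=1
Click 2 (2,4) count=0: revealed 18 new [(0,0) (0,1) (0,2) (0,3) (0,4) (1,0) (1,1) (1,2) (1,3) (1,4) (1,5) (2,2) (2,3) (2,4) (2,5) (3,3) (3,4) (3,5)] -> total=19
Click 3 (1,0) count=1: revealed 0 new [(none)] -> total=19

Answer: 19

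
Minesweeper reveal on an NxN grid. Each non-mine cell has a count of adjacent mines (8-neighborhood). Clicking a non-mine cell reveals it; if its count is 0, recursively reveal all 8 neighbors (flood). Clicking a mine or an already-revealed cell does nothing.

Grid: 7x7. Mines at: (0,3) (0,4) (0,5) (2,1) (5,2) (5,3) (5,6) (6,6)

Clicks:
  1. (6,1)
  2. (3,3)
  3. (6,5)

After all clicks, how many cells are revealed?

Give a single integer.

Answer: 22

Derivation:
Click 1 (6,1) count=1: revealed 1 new [(6,1)] -> total=1
Click 2 (3,3) count=0: revealed 20 new [(1,2) (1,3) (1,4) (1,5) (1,6) (2,2) (2,3) (2,4) (2,5) (2,6) (3,2) (3,3) (3,4) (3,5) (3,6) (4,2) (4,3) (4,4) (4,5) (4,6)] -> total=21
Click 3 (6,5) count=2: revealed 1 new [(6,5)] -> total=22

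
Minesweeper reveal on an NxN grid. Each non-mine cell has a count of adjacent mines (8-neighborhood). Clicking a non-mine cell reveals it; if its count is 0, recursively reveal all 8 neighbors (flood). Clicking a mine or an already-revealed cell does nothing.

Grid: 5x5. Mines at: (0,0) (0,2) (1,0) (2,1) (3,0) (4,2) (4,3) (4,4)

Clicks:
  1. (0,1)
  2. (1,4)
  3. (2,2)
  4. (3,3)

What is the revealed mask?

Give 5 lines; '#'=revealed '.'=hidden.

Click 1 (0,1) count=3: revealed 1 new [(0,1)] -> total=1
Click 2 (1,4) count=0: revealed 11 new [(0,3) (0,4) (1,2) (1,3) (1,4) (2,2) (2,3) (2,4) (3,2) (3,3) (3,4)] -> total=12
Click 3 (2,2) count=1: revealed 0 new [(none)] -> total=12
Click 4 (3,3) count=3: revealed 0 new [(none)] -> total=12

Answer: .#.##
..###
..###
..###
.....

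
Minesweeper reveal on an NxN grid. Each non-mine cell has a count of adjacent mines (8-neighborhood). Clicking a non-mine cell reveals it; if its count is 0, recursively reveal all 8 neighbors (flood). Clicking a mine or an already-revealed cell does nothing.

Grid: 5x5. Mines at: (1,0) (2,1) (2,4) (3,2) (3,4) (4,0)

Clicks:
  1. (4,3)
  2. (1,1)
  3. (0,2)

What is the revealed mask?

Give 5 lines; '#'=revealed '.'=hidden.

Answer: .####
.####
.....
.....
...#.

Derivation:
Click 1 (4,3) count=2: revealed 1 new [(4,3)] -> total=1
Click 2 (1,1) count=2: revealed 1 new [(1,1)] -> total=2
Click 3 (0,2) count=0: revealed 7 new [(0,1) (0,2) (0,3) (0,4) (1,2) (1,3) (1,4)] -> total=9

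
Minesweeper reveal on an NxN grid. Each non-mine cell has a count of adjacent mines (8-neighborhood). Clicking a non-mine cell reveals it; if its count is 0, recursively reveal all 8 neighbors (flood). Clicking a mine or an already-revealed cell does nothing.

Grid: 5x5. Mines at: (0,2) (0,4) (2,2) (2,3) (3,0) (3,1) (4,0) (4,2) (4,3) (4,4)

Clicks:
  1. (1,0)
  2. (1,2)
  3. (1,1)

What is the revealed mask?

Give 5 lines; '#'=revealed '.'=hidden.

Click 1 (1,0) count=0: revealed 6 new [(0,0) (0,1) (1,0) (1,1) (2,0) (2,1)] -> total=6
Click 2 (1,2) count=3: revealed 1 new [(1,2)] -> total=7
Click 3 (1,1) count=2: revealed 0 new [(none)] -> total=7

Answer: ##...
###..
##...
.....
.....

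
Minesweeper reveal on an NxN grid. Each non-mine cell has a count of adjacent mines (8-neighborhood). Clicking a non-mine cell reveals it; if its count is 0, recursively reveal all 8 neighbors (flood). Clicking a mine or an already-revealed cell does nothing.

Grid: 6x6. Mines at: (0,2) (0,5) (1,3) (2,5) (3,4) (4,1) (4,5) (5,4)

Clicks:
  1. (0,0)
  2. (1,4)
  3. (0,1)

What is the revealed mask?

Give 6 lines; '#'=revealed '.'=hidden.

Answer: ##....
###.#.
###...
###...
......
......

Derivation:
Click 1 (0,0) count=0: revealed 11 new [(0,0) (0,1) (1,0) (1,1) (1,2) (2,0) (2,1) (2,2) (3,0) (3,1) (3,2)] -> total=11
Click 2 (1,4) count=3: revealed 1 new [(1,4)] -> total=12
Click 3 (0,1) count=1: revealed 0 new [(none)] -> total=12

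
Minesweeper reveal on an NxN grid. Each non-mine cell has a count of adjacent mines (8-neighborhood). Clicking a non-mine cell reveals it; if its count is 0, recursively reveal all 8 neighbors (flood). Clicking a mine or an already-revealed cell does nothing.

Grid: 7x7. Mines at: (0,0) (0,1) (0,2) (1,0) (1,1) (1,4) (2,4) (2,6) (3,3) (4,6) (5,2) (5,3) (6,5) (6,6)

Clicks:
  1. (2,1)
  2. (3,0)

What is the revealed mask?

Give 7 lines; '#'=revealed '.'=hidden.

Answer: .......
.......
###....
###....
###....
##.....
##.....

Derivation:
Click 1 (2,1) count=2: revealed 1 new [(2,1)] -> total=1
Click 2 (3,0) count=0: revealed 12 new [(2,0) (2,2) (3,0) (3,1) (3,2) (4,0) (4,1) (4,2) (5,0) (5,1) (6,0) (6,1)] -> total=13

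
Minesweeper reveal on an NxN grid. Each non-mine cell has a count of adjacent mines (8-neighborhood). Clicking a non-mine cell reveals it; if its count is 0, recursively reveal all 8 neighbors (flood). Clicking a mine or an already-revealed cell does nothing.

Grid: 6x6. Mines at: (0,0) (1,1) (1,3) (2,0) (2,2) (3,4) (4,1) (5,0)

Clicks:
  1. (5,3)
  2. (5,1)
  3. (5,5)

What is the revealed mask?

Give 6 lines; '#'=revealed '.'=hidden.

Click 1 (5,3) count=0: revealed 8 new [(4,2) (4,3) (4,4) (4,5) (5,2) (5,3) (5,4) (5,5)] -> total=8
Click 2 (5,1) count=2: revealed 1 new [(5,1)] -> total=9
Click 3 (5,5) count=0: revealed 0 new [(none)] -> total=9

Answer: ......
......
......
......
..####
.#####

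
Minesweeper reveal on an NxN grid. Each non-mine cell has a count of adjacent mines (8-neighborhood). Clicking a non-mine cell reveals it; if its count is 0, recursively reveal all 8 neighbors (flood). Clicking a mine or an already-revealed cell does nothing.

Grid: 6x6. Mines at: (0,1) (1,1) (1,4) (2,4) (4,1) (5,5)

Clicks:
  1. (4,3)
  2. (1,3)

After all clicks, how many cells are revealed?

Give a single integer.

Answer: 10

Derivation:
Click 1 (4,3) count=0: revealed 9 new [(3,2) (3,3) (3,4) (4,2) (4,3) (4,4) (5,2) (5,3) (5,4)] -> total=9
Click 2 (1,3) count=2: revealed 1 new [(1,3)] -> total=10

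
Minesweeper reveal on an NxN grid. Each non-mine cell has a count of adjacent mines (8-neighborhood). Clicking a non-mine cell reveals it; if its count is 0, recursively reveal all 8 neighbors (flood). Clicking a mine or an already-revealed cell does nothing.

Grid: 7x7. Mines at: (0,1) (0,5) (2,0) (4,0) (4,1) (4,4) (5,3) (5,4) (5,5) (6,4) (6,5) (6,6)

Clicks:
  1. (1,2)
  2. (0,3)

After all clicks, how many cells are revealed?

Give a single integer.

Answer: 23

Derivation:
Click 1 (1,2) count=1: revealed 1 new [(1,2)] -> total=1
Click 2 (0,3) count=0: revealed 22 new [(0,2) (0,3) (0,4) (1,1) (1,3) (1,4) (1,5) (1,6) (2,1) (2,2) (2,3) (2,4) (2,5) (2,6) (3,1) (3,2) (3,3) (3,4) (3,5) (3,6) (4,5) (4,6)] -> total=23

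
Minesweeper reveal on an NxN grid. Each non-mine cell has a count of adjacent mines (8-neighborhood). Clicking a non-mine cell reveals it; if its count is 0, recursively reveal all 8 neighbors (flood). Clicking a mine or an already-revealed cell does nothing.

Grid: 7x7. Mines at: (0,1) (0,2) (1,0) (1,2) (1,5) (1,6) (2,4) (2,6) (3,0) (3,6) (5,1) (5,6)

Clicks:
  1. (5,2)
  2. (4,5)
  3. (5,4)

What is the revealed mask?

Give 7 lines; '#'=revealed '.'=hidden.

Click 1 (5,2) count=1: revealed 1 new [(5,2)] -> total=1
Click 2 (4,5) count=2: revealed 1 new [(4,5)] -> total=2
Click 3 (5,4) count=0: revealed 19 new [(2,1) (2,2) (2,3) (3,1) (3,2) (3,3) (3,4) (3,5) (4,1) (4,2) (4,3) (4,4) (5,3) (5,4) (5,5) (6,2) (6,3) (6,4) (6,5)] -> total=21

Answer: .......
.......
.###...
.#####.
.#####.
..####.
..####.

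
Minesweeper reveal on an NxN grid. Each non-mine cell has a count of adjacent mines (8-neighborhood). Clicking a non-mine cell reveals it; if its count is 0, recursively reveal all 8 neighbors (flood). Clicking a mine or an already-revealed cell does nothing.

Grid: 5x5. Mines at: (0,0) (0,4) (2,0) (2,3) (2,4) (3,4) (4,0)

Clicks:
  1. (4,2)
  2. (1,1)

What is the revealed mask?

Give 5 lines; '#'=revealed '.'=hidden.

Answer: .....
.#...
.....
.###.
.###.

Derivation:
Click 1 (4,2) count=0: revealed 6 new [(3,1) (3,2) (3,3) (4,1) (4,2) (4,3)] -> total=6
Click 2 (1,1) count=2: revealed 1 new [(1,1)] -> total=7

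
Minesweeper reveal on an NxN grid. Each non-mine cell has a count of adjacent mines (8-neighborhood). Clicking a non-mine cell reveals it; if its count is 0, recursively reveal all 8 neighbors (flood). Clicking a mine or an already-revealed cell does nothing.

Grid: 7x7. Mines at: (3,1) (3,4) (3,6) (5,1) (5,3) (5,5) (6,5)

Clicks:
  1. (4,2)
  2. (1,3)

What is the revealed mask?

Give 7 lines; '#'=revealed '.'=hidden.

Click 1 (4,2) count=3: revealed 1 new [(4,2)] -> total=1
Click 2 (1,3) count=0: revealed 21 new [(0,0) (0,1) (0,2) (0,3) (0,4) (0,5) (0,6) (1,0) (1,1) (1,2) (1,3) (1,4) (1,5) (1,6) (2,0) (2,1) (2,2) (2,3) (2,4) (2,5) (2,6)] -> total=22

Answer: #######
#######
#######
.......
..#....
.......
.......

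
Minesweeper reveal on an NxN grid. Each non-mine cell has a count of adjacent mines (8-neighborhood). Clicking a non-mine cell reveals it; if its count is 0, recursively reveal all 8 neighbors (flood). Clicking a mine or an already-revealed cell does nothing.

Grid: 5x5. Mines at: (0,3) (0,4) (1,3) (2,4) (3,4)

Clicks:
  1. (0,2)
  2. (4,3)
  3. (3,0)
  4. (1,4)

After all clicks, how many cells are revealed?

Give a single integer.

Click 1 (0,2) count=2: revealed 1 new [(0,2)] -> total=1
Click 2 (4,3) count=1: revealed 1 new [(4,3)] -> total=2
Click 3 (3,0) count=0: revealed 16 new [(0,0) (0,1) (1,0) (1,1) (1,2) (2,0) (2,1) (2,2) (2,3) (3,0) (3,1) (3,2) (3,3) (4,0) (4,1) (4,2)] -> total=18
Click 4 (1,4) count=4: revealed 1 new [(1,4)] -> total=19

Answer: 19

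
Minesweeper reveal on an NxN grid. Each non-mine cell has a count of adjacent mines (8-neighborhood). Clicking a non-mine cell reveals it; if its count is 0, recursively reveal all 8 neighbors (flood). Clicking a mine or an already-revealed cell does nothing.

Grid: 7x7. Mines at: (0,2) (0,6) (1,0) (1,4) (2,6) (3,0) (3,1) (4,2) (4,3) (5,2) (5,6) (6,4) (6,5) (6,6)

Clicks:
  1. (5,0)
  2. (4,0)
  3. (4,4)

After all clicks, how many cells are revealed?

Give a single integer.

Answer: 7

Derivation:
Click 1 (5,0) count=0: revealed 6 new [(4,0) (4,1) (5,0) (5,1) (6,0) (6,1)] -> total=6
Click 2 (4,0) count=2: revealed 0 new [(none)] -> total=6
Click 3 (4,4) count=1: revealed 1 new [(4,4)] -> total=7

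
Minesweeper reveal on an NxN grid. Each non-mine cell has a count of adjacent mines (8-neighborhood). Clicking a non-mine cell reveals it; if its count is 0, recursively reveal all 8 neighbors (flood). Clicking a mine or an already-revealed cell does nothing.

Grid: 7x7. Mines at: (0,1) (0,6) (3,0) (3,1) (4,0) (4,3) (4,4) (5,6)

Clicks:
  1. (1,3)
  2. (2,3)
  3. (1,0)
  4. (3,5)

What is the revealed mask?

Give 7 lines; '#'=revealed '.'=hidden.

Click 1 (1,3) count=0: revealed 21 new [(0,2) (0,3) (0,4) (0,5) (1,2) (1,3) (1,4) (1,5) (1,6) (2,2) (2,3) (2,4) (2,5) (2,6) (3,2) (3,3) (3,4) (3,5) (3,6) (4,5) (4,6)] -> total=21
Click 2 (2,3) count=0: revealed 0 new [(none)] -> total=21
Click 3 (1,0) count=1: revealed 1 new [(1,0)] -> total=22
Click 4 (3,5) count=1: revealed 0 new [(none)] -> total=22

Answer: ..####.
#.#####
..#####
..#####
.....##
.......
.......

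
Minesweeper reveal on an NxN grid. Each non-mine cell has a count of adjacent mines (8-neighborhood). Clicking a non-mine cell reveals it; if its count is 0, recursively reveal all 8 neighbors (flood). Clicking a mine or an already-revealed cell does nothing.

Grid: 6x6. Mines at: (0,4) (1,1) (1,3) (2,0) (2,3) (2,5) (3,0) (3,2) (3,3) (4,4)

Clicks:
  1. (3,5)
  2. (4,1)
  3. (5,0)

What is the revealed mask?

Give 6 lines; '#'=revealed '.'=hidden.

Answer: ......
......
......
.....#
####..
####..

Derivation:
Click 1 (3,5) count=2: revealed 1 new [(3,5)] -> total=1
Click 2 (4,1) count=2: revealed 1 new [(4,1)] -> total=2
Click 3 (5,0) count=0: revealed 7 new [(4,0) (4,2) (4,3) (5,0) (5,1) (5,2) (5,3)] -> total=9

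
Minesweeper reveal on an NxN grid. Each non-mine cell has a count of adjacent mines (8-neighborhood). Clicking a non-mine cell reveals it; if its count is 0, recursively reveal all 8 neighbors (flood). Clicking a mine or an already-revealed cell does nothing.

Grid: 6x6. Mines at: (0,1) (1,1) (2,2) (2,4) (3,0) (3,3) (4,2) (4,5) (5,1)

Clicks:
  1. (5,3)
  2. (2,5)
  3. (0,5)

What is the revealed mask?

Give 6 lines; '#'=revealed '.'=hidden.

Click 1 (5,3) count=1: revealed 1 new [(5,3)] -> total=1
Click 2 (2,5) count=1: revealed 1 new [(2,5)] -> total=2
Click 3 (0,5) count=0: revealed 8 new [(0,2) (0,3) (0,4) (0,5) (1,2) (1,3) (1,4) (1,5)] -> total=10

Answer: ..####
..####
.....#
......
......
...#..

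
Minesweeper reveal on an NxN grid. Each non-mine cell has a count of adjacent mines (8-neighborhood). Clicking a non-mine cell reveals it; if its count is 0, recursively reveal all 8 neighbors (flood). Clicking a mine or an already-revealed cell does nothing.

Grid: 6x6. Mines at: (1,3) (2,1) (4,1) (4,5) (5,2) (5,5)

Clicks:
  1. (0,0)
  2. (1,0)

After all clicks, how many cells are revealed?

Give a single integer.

Answer: 6

Derivation:
Click 1 (0,0) count=0: revealed 6 new [(0,0) (0,1) (0,2) (1,0) (1,1) (1,2)] -> total=6
Click 2 (1,0) count=1: revealed 0 new [(none)] -> total=6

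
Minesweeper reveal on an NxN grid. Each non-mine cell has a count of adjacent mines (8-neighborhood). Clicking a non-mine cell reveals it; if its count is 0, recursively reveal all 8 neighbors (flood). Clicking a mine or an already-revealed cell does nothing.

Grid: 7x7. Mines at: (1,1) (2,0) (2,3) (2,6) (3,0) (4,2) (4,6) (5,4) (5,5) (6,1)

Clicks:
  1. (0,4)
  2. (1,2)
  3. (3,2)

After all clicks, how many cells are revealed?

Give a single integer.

Click 1 (0,4) count=0: revealed 10 new [(0,2) (0,3) (0,4) (0,5) (0,6) (1,2) (1,3) (1,4) (1,5) (1,6)] -> total=10
Click 2 (1,2) count=2: revealed 0 new [(none)] -> total=10
Click 3 (3,2) count=2: revealed 1 new [(3,2)] -> total=11

Answer: 11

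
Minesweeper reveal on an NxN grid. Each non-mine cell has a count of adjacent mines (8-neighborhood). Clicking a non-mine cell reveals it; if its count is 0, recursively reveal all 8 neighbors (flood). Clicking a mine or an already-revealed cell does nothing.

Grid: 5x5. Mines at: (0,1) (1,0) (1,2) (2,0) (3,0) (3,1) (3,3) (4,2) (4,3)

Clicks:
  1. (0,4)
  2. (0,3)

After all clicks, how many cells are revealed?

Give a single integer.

Click 1 (0,4) count=0: revealed 6 new [(0,3) (0,4) (1,3) (1,4) (2,3) (2,4)] -> total=6
Click 2 (0,3) count=1: revealed 0 new [(none)] -> total=6

Answer: 6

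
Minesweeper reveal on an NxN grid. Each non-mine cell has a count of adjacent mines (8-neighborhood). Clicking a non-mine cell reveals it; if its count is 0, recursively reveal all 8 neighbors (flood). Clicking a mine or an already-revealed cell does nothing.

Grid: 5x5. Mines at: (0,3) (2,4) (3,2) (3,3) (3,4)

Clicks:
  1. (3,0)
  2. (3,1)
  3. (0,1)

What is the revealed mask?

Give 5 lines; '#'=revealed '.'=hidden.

Click 1 (3,0) count=0: revealed 13 new [(0,0) (0,1) (0,2) (1,0) (1,1) (1,2) (2,0) (2,1) (2,2) (3,0) (3,1) (4,0) (4,1)] -> total=13
Click 2 (3,1) count=1: revealed 0 new [(none)] -> total=13
Click 3 (0,1) count=0: revealed 0 new [(none)] -> total=13

Answer: ###..
###..
###..
##...
##...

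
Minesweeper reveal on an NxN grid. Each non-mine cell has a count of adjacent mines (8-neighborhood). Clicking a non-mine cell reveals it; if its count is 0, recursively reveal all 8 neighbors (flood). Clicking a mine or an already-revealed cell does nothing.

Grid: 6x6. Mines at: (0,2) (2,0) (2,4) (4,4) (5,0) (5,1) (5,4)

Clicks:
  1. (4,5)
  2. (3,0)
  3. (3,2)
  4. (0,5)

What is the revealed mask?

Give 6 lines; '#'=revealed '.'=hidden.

Click 1 (4,5) count=2: revealed 1 new [(4,5)] -> total=1
Click 2 (3,0) count=1: revealed 1 new [(3,0)] -> total=2
Click 3 (3,2) count=0: revealed 12 new [(1,1) (1,2) (1,3) (2,1) (2,2) (2,3) (3,1) (3,2) (3,3) (4,1) (4,2) (4,3)] -> total=14
Click 4 (0,5) count=0: revealed 5 new [(0,3) (0,4) (0,5) (1,4) (1,5)] -> total=19

Answer: ...###
.#####
.###..
####..
.###.#
......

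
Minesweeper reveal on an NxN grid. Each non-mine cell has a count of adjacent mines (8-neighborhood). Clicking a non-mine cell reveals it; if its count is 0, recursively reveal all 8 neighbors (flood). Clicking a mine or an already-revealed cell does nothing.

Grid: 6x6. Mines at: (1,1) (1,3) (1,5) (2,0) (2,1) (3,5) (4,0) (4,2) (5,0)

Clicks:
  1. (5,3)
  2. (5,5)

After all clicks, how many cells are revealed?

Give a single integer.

Answer: 6

Derivation:
Click 1 (5,3) count=1: revealed 1 new [(5,3)] -> total=1
Click 2 (5,5) count=0: revealed 5 new [(4,3) (4,4) (4,5) (5,4) (5,5)] -> total=6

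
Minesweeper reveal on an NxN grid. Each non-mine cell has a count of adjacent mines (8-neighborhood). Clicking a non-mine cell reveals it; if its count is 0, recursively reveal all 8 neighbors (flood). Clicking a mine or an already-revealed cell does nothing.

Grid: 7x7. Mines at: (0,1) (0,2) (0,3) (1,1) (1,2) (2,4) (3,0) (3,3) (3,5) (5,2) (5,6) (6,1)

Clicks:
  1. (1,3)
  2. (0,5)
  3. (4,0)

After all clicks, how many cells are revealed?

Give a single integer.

Answer: 10

Derivation:
Click 1 (1,3) count=4: revealed 1 new [(1,3)] -> total=1
Click 2 (0,5) count=0: revealed 8 new [(0,4) (0,5) (0,6) (1,4) (1,5) (1,6) (2,5) (2,6)] -> total=9
Click 3 (4,0) count=1: revealed 1 new [(4,0)] -> total=10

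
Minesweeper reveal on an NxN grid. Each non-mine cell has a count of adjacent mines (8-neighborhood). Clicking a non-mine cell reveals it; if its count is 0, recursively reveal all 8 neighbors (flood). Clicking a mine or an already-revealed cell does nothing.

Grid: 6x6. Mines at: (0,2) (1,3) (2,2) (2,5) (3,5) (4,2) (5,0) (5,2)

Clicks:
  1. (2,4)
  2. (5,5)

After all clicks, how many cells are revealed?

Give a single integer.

Answer: 7

Derivation:
Click 1 (2,4) count=3: revealed 1 new [(2,4)] -> total=1
Click 2 (5,5) count=0: revealed 6 new [(4,3) (4,4) (4,5) (5,3) (5,4) (5,5)] -> total=7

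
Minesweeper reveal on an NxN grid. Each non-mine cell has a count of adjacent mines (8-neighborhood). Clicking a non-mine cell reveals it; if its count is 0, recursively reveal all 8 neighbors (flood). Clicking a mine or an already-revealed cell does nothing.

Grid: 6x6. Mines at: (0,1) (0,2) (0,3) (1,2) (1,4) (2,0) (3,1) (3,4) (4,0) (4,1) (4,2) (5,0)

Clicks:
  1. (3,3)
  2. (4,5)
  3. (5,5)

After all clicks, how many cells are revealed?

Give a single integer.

Answer: 7

Derivation:
Click 1 (3,3) count=2: revealed 1 new [(3,3)] -> total=1
Click 2 (4,5) count=1: revealed 1 new [(4,5)] -> total=2
Click 3 (5,5) count=0: revealed 5 new [(4,3) (4,4) (5,3) (5,4) (5,5)] -> total=7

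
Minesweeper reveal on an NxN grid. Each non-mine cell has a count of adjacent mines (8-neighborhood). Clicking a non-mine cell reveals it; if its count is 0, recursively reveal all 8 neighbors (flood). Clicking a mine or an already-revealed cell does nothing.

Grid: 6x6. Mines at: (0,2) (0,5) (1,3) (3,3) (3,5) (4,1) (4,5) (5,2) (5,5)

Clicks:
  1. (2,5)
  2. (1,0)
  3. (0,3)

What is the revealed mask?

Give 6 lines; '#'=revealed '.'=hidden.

Answer: ##.#..
###...
###..#
###...
......
......

Derivation:
Click 1 (2,5) count=1: revealed 1 new [(2,5)] -> total=1
Click 2 (1,0) count=0: revealed 11 new [(0,0) (0,1) (1,0) (1,1) (1,2) (2,0) (2,1) (2,2) (3,0) (3,1) (3,2)] -> total=12
Click 3 (0,3) count=2: revealed 1 new [(0,3)] -> total=13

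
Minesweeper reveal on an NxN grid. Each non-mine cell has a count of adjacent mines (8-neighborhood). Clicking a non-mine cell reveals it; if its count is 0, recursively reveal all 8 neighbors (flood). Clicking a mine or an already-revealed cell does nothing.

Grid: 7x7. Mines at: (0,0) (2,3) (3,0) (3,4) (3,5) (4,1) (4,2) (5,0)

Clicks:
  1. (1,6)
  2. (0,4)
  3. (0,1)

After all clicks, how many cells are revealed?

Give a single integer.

Answer: 15

Derivation:
Click 1 (1,6) count=0: revealed 15 new [(0,1) (0,2) (0,3) (0,4) (0,5) (0,6) (1,1) (1,2) (1,3) (1,4) (1,5) (1,6) (2,4) (2,5) (2,6)] -> total=15
Click 2 (0,4) count=0: revealed 0 new [(none)] -> total=15
Click 3 (0,1) count=1: revealed 0 new [(none)] -> total=15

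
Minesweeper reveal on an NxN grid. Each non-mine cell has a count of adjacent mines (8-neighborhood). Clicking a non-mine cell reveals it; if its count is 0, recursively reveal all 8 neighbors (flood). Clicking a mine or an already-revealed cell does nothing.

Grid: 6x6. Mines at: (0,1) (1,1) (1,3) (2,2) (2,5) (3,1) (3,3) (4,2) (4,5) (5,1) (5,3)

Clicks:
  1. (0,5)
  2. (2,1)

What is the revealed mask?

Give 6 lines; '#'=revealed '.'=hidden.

Click 1 (0,5) count=0: revealed 4 new [(0,4) (0,5) (1,4) (1,5)] -> total=4
Click 2 (2,1) count=3: revealed 1 new [(2,1)] -> total=5

Answer: ....##
....##
.#....
......
......
......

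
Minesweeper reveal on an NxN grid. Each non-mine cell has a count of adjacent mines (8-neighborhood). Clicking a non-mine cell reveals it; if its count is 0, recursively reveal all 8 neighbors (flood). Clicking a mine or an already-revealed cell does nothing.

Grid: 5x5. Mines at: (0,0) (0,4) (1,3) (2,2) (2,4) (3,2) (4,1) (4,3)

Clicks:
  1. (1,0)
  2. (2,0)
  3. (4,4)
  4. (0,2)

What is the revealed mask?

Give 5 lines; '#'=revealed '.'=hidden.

Answer: ..#..
##...
##...
##...
....#

Derivation:
Click 1 (1,0) count=1: revealed 1 new [(1,0)] -> total=1
Click 2 (2,0) count=0: revealed 5 new [(1,1) (2,0) (2,1) (3,0) (3,1)] -> total=6
Click 3 (4,4) count=1: revealed 1 new [(4,4)] -> total=7
Click 4 (0,2) count=1: revealed 1 new [(0,2)] -> total=8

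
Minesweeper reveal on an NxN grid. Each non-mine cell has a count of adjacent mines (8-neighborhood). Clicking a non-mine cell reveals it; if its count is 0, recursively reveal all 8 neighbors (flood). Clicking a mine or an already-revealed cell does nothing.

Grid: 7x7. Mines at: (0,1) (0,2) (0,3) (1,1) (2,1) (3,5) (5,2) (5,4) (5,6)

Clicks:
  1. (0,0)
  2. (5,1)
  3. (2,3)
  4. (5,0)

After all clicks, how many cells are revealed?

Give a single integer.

Click 1 (0,0) count=2: revealed 1 new [(0,0)] -> total=1
Click 2 (5,1) count=1: revealed 1 new [(5,1)] -> total=2
Click 3 (2,3) count=0: revealed 12 new [(1,2) (1,3) (1,4) (2,2) (2,3) (2,4) (3,2) (3,3) (3,4) (4,2) (4,3) (4,4)] -> total=14
Click 4 (5,0) count=0: revealed 7 new [(3,0) (3,1) (4,0) (4,1) (5,0) (6,0) (6,1)] -> total=21

Answer: 21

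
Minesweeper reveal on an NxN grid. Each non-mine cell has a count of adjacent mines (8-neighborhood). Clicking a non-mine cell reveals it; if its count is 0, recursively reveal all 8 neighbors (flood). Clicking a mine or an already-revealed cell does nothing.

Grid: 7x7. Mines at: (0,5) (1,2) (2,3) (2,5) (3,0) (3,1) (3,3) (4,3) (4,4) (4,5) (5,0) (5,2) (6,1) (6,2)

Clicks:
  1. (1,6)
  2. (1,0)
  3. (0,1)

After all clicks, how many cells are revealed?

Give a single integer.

Answer: 7

Derivation:
Click 1 (1,6) count=2: revealed 1 new [(1,6)] -> total=1
Click 2 (1,0) count=0: revealed 6 new [(0,0) (0,1) (1,0) (1,1) (2,0) (2,1)] -> total=7
Click 3 (0,1) count=1: revealed 0 new [(none)] -> total=7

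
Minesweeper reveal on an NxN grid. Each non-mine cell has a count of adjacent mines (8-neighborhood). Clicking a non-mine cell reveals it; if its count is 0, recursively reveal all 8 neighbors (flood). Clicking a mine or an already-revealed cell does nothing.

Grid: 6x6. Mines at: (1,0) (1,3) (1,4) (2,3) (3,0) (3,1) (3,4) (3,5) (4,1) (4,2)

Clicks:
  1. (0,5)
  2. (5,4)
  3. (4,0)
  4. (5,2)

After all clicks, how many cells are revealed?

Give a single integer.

Answer: 9

Derivation:
Click 1 (0,5) count=1: revealed 1 new [(0,5)] -> total=1
Click 2 (5,4) count=0: revealed 6 new [(4,3) (4,4) (4,5) (5,3) (5,4) (5,5)] -> total=7
Click 3 (4,0) count=3: revealed 1 new [(4,0)] -> total=8
Click 4 (5,2) count=2: revealed 1 new [(5,2)] -> total=9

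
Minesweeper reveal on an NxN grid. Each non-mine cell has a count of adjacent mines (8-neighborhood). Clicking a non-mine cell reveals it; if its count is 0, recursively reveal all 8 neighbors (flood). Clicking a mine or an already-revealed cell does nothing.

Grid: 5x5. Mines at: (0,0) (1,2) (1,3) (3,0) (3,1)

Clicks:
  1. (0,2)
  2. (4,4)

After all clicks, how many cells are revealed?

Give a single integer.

Answer: 10

Derivation:
Click 1 (0,2) count=2: revealed 1 new [(0,2)] -> total=1
Click 2 (4,4) count=0: revealed 9 new [(2,2) (2,3) (2,4) (3,2) (3,3) (3,4) (4,2) (4,3) (4,4)] -> total=10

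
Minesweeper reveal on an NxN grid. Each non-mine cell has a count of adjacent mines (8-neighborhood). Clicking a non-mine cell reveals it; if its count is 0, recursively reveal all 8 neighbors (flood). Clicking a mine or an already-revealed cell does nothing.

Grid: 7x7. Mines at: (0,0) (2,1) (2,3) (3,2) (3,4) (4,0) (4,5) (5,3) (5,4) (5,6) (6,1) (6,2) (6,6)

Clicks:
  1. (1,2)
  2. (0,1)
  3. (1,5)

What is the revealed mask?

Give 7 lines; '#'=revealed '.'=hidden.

Answer: .######
.######
....###
.....##
.......
.......
.......

Derivation:
Click 1 (1,2) count=2: revealed 1 new [(1,2)] -> total=1
Click 2 (0,1) count=1: revealed 1 new [(0,1)] -> total=2
Click 3 (1,5) count=0: revealed 15 new [(0,2) (0,3) (0,4) (0,5) (0,6) (1,1) (1,3) (1,4) (1,5) (1,6) (2,4) (2,5) (2,6) (3,5) (3,6)] -> total=17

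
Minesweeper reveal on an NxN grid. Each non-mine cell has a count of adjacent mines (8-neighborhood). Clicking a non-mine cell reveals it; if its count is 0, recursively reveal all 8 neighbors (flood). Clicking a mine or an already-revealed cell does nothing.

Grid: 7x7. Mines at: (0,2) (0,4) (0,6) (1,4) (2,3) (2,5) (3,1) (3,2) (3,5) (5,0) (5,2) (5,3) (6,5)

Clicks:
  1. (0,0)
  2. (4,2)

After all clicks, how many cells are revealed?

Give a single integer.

Click 1 (0,0) count=0: revealed 6 new [(0,0) (0,1) (1,0) (1,1) (2,0) (2,1)] -> total=6
Click 2 (4,2) count=4: revealed 1 new [(4,2)] -> total=7

Answer: 7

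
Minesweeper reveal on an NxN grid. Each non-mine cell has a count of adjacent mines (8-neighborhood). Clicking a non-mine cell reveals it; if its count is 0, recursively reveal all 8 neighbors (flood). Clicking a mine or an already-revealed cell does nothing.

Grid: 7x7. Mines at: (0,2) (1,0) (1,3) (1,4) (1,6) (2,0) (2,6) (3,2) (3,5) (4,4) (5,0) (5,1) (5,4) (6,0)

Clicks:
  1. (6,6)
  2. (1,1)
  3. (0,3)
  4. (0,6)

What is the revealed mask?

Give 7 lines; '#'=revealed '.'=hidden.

Answer: ...#..#
.#.....
.......
.......
.....##
.....##
.....##

Derivation:
Click 1 (6,6) count=0: revealed 6 new [(4,5) (4,6) (5,5) (5,6) (6,5) (6,6)] -> total=6
Click 2 (1,1) count=3: revealed 1 new [(1,1)] -> total=7
Click 3 (0,3) count=3: revealed 1 new [(0,3)] -> total=8
Click 4 (0,6) count=1: revealed 1 new [(0,6)] -> total=9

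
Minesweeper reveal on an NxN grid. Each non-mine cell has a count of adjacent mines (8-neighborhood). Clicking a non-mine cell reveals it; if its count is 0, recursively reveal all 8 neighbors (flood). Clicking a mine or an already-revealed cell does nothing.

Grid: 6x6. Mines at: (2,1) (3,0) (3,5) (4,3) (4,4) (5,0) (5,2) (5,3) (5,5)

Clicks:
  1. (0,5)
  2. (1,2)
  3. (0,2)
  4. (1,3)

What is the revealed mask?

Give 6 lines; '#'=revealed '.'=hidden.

Answer: ######
######
..####
..###.
......
......

Derivation:
Click 1 (0,5) count=0: revealed 19 new [(0,0) (0,1) (0,2) (0,3) (0,4) (0,5) (1,0) (1,1) (1,2) (1,3) (1,4) (1,5) (2,2) (2,3) (2,4) (2,5) (3,2) (3,3) (3,4)] -> total=19
Click 2 (1,2) count=1: revealed 0 new [(none)] -> total=19
Click 3 (0,2) count=0: revealed 0 new [(none)] -> total=19
Click 4 (1,3) count=0: revealed 0 new [(none)] -> total=19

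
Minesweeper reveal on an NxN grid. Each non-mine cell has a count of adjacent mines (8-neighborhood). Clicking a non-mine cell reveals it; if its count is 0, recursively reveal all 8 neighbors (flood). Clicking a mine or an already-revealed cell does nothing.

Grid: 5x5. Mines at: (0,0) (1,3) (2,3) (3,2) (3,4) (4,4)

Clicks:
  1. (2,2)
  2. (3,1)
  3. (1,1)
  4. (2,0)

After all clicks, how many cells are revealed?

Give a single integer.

Click 1 (2,2) count=3: revealed 1 new [(2,2)] -> total=1
Click 2 (3,1) count=1: revealed 1 new [(3,1)] -> total=2
Click 3 (1,1) count=1: revealed 1 new [(1,1)] -> total=3
Click 4 (2,0) count=0: revealed 6 new [(1,0) (2,0) (2,1) (3,0) (4,0) (4,1)] -> total=9

Answer: 9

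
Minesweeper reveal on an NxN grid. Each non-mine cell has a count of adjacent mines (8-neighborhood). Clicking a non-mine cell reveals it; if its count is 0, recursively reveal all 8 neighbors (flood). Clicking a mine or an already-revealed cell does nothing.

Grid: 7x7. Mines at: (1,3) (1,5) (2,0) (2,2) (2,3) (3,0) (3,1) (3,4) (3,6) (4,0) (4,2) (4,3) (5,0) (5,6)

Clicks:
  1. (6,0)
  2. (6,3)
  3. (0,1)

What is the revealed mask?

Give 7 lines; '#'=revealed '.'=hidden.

Answer: ###....
###....
.......
.......
.......
.#####.
######.

Derivation:
Click 1 (6,0) count=1: revealed 1 new [(6,0)] -> total=1
Click 2 (6,3) count=0: revealed 10 new [(5,1) (5,2) (5,3) (5,4) (5,5) (6,1) (6,2) (6,3) (6,4) (6,5)] -> total=11
Click 3 (0,1) count=0: revealed 6 new [(0,0) (0,1) (0,2) (1,0) (1,1) (1,2)] -> total=17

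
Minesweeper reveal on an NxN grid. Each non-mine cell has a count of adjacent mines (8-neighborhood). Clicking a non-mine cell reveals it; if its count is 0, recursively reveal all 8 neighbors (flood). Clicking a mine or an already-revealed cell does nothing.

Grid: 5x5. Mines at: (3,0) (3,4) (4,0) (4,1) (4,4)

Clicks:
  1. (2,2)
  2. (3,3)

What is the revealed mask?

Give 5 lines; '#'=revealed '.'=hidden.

Click 1 (2,2) count=0: revealed 18 new [(0,0) (0,1) (0,2) (0,3) (0,4) (1,0) (1,1) (1,2) (1,3) (1,4) (2,0) (2,1) (2,2) (2,3) (2,4) (3,1) (3,2) (3,3)] -> total=18
Click 2 (3,3) count=2: revealed 0 new [(none)] -> total=18

Answer: #####
#####
#####
.###.
.....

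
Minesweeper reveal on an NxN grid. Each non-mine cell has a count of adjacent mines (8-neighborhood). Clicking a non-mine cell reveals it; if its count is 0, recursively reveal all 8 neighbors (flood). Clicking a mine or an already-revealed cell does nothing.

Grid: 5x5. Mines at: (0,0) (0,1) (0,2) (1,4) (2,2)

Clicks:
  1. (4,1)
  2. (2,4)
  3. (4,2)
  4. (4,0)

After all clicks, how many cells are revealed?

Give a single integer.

Click 1 (4,1) count=0: revealed 16 new [(1,0) (1,1) (2,0) (2,1) (2,3) (2,4) (3,0) (3,1) (3,2) (3,3) (3,4) (4,0) (4,1) (4,2) (4,3) (4,4)] -> total=16
Click 2 (2,4) count=1: revealed 0 new [(none)] -> total=16
Click 3 (4,2) count=0: revealed 0 new [(none)] -> total=16
Click 4 (4,0) count=0: revealed 0 new [(none)] -> total=16

Answer: 16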